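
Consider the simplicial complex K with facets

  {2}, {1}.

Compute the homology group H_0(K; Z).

We work with the vertex ordering 1 < 2. The simplices of K, each written with vertices in increasing order, are:

  0-simplices (2): [1], [2]

Hence C_0 ≅ Z^2.

Computing H_k = (kernel of ∂_k) / (image of ∂_{k+1}):

  H_0: rank C_0 − rank ∂_1 = 2 − 0 = 2, and there is no ∂_1, so H_0 = Z^2.

(K is a triangulation of a set of 2 points.)

H_0 = Z^2.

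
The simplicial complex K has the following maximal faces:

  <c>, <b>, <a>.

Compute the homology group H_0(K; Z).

H_0 ≅ Z^3.

K has 3 vertices.
rank ∂_0 = 0, rank ∂_1 = 0 ⇒ b_0 = 3 − 0 − 0 = 3. So H_0 ≅ Z^3.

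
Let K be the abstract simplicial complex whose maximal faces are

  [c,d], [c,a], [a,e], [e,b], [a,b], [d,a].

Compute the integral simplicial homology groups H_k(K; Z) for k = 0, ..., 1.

We work with the vertex ordering a < b < c < d < e. The simplices of K, each written with vertices in increasing order, are:

  0-simplices (5): a, b, c, d, e
  1-simplices (6): ab, ac, ad, ae, be, cd

Hence C_0 ≅ Z^5, C_1 ≅ Z^6.

The boundary map ∂_1: C_1 → C_0 is given by ∂[p,q] = [q] − [p]. For instance
  ∂ab = b − a.
This gives a 5×6 integer matrix of rank 4; reducing to Smith normal form yields diagonal entries (1,1,1,1).

Reading off H_k = ker ∂_k / im ∂_{k+1}:

  H_0: rank C_0 − rank ∂_1 = 5 − 4 = 1, and the invariant factors of ∂_1 are all 1, so H_0 ≅ Z.
  H_1: rank ker ∂_1 − rank ∂_2 = (6 − 4) − 0 = 2, and there is no ∂_2, so H_1 ≅ Z^2.

As a check, the Euler characteristic is 5 − 6 = -1, which agrees with 1 − 2 = -1.

H_0 ≅ Z,  H_1 ≅ Z^2.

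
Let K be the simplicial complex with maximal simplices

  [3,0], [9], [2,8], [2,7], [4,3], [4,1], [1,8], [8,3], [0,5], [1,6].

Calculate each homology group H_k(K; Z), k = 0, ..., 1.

Fix the vertex order 0 < 1 < 2 < 3 < 4 < 5 < 6 < 7 < 8 < 9 and write every simplex with vertices in increasing order. Then dim K = 1 and the simplices of K are:

  0-simplices (10): [0], [1], [2], [3], [4], [5], [6], [7], [8], [9]
  1-simplices (9): [0,3], [0,5], [1,4], [1,6], [1,8], [2,7], [2,8], [3,4], [3,8]

giving chain groups C_0 ≅ Z^10, C_1 ≅ Z^9.

∂_1: C_1 → C_0 sends each edge [p,q] (with p < q) to q − p. For instance
  ∂[3,4] = [4] − [3].
As a 10×9 matrix over Z this has rank 8, with invariant factors (1,1,1,1,1,1,1,1).

Computing H_k = (kernel of ∂_k) / (image of ∂_{k+1}):

  H_0: rank C_0 − rank ∂_1 = 10 − 8 = 2, and the invariant factors of ∂_1 are all 1, so H_0 = Z^2.
  H_1: rank ker ∂_1 − rank ∂_2 = (9 − 8) − 0 = 1, and there is no ∂_2, so H_1 = Z.

As a check, the Euler characteristic is 10 − 9 = 1, which agrees with 2 − 1 = 1.

H_0 = Z^2,  H_1 = Z.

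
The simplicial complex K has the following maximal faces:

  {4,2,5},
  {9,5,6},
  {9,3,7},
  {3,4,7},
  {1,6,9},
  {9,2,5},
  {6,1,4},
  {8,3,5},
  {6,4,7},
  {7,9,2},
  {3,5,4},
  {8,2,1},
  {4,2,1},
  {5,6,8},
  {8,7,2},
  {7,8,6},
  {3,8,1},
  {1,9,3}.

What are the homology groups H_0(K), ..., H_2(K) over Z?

Order the vertices as 1 < 2 < 3 < 4 < 5 < 6 < 7 < 8 < 9. Listing each simplex with vertices in this order, K has dimension 2 with simplices:

  0-simplices (9): [1], [2], [3], [4], [5], [6], [7], [8], [9]
  1-simplices (27): (27 of them)
  2-simplices (18): [1,2,4], [1,2,8], [1,3,8], [1,3,9], [1,4,6], [1,6,9], [2,4,5], [2,5,9], [2,7,8], [2,7,9], [3,4,5], [3,4,7], [3,5,8], [3,7,9], [4,6,7], [5,6,8], [5,6,9], [6,7,8]

giving chain groups C_0 ≅ Z^9, C_1 ≅ Z^27, C_2 ≅ Z^18.

Boundary ∂_1: C_1 → C_0 sends each edge [p,q] (with p < q) to q − p. For instance
  ∂[2,4] = [4] − [2].
The 9×27 boundary matrix has rank 8 and Smith normal form diag(1,1,1,1,1,1,1,1).

∂_2: C_2 → C_1 sends each 2-simplex [p,q,r] to [q,r] − [p,r] + [p,q]. For instance
  ∂[4,6,7] = [6,7] − [4,7] + [4,6],
  ∂[3,4,5] = [4,5] − [3,5] + [3,4].
As a 27×18 matrix over Z this has rank 17, with invariant factors (1,1,1,1,1,1,1,1,1,1,1,1,1,1,1,1,1).

Reading off H_k = ker ∂_k / im ∂_{k+1}:

  H_0: rank C_0 − rank ∂_1 = 9 − 8 = 1, and the invariant factors of ∂_1 are all 1, so H_0 ≅ Z.
  H_1: rank ker ∂_1 − rank ∂_2 = (27 − 8) − 17 = 2, and the invariant factors of ∂_2 are all 1, so H_1 ≅ Z^2.
  H_2: rank ker ∂_2 − rank ∂_3 = (18 − 17) − 0 = 1, and there is no ∂_3, so H_2 ≅ Z.

As a check, the Euler characteristic is 9 − 27 + 18 = 0, which agrees with 1 − 2 + 1 = 0.
(K is a triangulation of the torus T^2.)

H_0 ≅ Z,  H_1 ≅ Z^2,  H_2 ≅ Z.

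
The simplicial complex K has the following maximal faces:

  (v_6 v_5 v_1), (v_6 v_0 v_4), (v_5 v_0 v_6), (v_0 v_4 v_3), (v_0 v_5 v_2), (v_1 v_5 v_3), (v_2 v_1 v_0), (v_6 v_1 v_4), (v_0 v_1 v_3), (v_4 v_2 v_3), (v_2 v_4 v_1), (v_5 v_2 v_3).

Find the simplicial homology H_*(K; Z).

Take the total order v_0 < v_1 < v_2 < v_3 < v_4 < v_5 < v_6 on the vertex set. Then K (dimension 2) consists of the simplices:

  0-simplices (7): [v_0], [v_1], [v_2], [v_3], [v_4], [v_5], [v_6]
  1-simplices (18): (18 of them)
  2-simplices (12): (12 of them)

Hence C_0 ≅ Z^7, C_1 ≅ Z^18, C_2 ≅ Z^12.

The boundary map ∂_1: C_1 → C_0 is given by ∂[p,q] = [q] − [p]. For instance
  ∂[v_4,v_6] = [v_6] − [v_4].
This gives a 7×18 integer matrix of rank 6; reducing to Smith normal form yields diagonal entries (1,1,1,1,1,1).

∂_2: C_2 → C_1 maps a triangle to the signed sum of its edges. For instance
  ∂[v_2,v_3,v_5] = [v_3,v_5] − [v_2,v_5] + [v_2,v_3],
  ∂[v_1,v_3,v_5] = [v_3,v_5] − [v_1,v_5] + [v_1,v_3].
The 18×12 boundary matrix has rank 12 and Smith normal form diag(1,1,1,1,1,1,1,1,1,1,1,2).

From H_k ≅ ker(∂_k) / im(∂_{k+1}) we obtain:

  H_0: rank C_0 − rank ∂_1 = 7 − 6 = 1, and the invariant factors of ∂_1 are all 1, so H_0 ≅ Z.
  H_1: rank ker ∂_1 − rank ∂_2 = (18 − 6) − 12 = 0, and ∂_2 has invariant factor 2 > 1, so H_1 ≅ Z/2Z.
  H_2: rank ker ∂_2 − rank ∂_3 = (12 − 12) − 0 = 0, and there is no ∂_3, so H_2 ≅ 0.

(K is a triangulation of the real projective plane RP^2.)

H_0 ≅ Z,  H_1 ≅ Z/2Z,  H_2 = 0.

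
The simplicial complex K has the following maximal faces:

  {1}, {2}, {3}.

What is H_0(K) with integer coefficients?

We work with the vertex ordering 1 < 2 < 3. The simplices of K, each written with vertices in increasing order, are:

  0-simplices (3): [1], [2], [3]

so the chain groups are C_0 ≅ Z^3.

Computing H_k = (kernel of ∂_k) / (image of ∂_{k+1}):

  H_0: rank C_0 − rank ∂_1 = 3 − 0 = 3, and there is no ∂_1, so H_0 ≅ Z^3.

(K is a triangulation of a set of 3 points.)

H_0 = Z^3.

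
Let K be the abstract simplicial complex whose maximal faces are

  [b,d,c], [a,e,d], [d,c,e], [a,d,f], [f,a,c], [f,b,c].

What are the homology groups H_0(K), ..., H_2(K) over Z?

We work with the vertex ordering a < b < c < d < e < f. The simplices of K, each written with vertices in increasing order, are:

  0-simplices (6): a, b, c, d, e, f
  1-simplices (12): ac, ad, ae, af, bc, bd, bf, cd, ce, cf, de, df
  2-simplices (6): acf, ade, adf, bcd, bcf, cde

Hence C_0 ≅ Z^6, C_1 ≅ Z^12, C_2 ≅ Z^6.

Boundary ∂_1: C_1 → C_0 sends each edge [p,q] (with p < q) to q − p.
As a 6×12 matrix over Z this has rank 5, with invariant factors (1,1,1,1,1).

∂_2: C_2 → C_1 maps a triangle to the signed sum of its edges. For instance
  ∂bcd = cd − bd + bc,
  ∂bcf = cf − bf + bc.
This gives a 12×6 integer matrix of rank 6; reducing to Smith normal form yields diagonal entries (1,1,1,1,1,1).

Reading off H_k = ker ∂_k / im ∂_{k+1}:

  H_0: rank C_0 − rank ∂_1 = 6 − 5 = 1, and the invariant factors of ∂_1 are all 1, so H_0 = Z.
  H_1: rank ker ∂_1 − rank ∂_2 = (12 − 5) − 6 = 1, and the invariant factors of ∂_2 are all 1, so H_1 = Z.
  H_2: rank ker ∂_2 − rank ∂_3 = (6 − 6) − 0 = 0, and there is no ∂_3, so H_2 = 0.

(K is a triangulation of the cylinder S^1 x I.)

H_0 ≅ Z,  H_1 ≅ Z,  H_2 = 0.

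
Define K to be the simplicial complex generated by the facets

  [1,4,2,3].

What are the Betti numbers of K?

We work with the vertex ordering 1 < 2 < 3 < 4. The simplices of K, each written with vertices in increasing order, are:

  0-simplices (4): [1], [2], [3], [4]
  1-simplices (6): [1,2], [1,3], [1,4], [2,3], [2,4], [3,4]
  2-simplices (4): [1,2,3], [1,2,4], [1,3,4], [2,3,4]
  3-simplices (1): [1,2,3,4]

giving chain groups C_0 ≅ Z^4, C_1 ≅ Z^6, C_2 ≅ Z^4, C_3 ≅ Z^1.

Boundary ∂_1: C_1 → C_0 sends each edge [p,q] (with p < q) to q − p. For instance
  ∂[2,3] = [3] − [2].
The resulting 4×6 matrix has rank 3, and its Smith normal form has invariant factors (1,1,1).

Boundary ∂_2: C_2 → C_1 acts by ∂[p,q,r] = [q,r] − [p,r] + [p,q]. For instance
  ∂[1,3,4] = [3,4] − [1,4] + [1,3],
  ∂[1,2,3] = [2,3] − [1,3] + [1,2].
This gives a 6×4 integer matrix of rank 3; reducing to Smith normal form yields diagonal entries (1,1,1).

Boundary ∂_3: C_3 → C_2 sends each 3-simplex σ to the alternating sum Σ_i (−1)^i (σ with its i-th vertex removed). For instance
  ∂[1,2,3,4] = [2,3,4] − [1,3,4] + [1,2,4] − [1,2,3].
As a 4×1 matrix over Z this has rank 1, with invariant factors (1).

From H_k ≅ ker(∂_k) / im(∂_{k+1}) we obtain:

  H_0: rank C_0 − rank ∂_1 = 4 − 3 = 1, and the invariant factors of ∂_1 are all 1, so H_0 = Z.
  H_1: rank ker ∂_1 − rank ∂_2 = (6 − 3) − 3 = 0, and the invariant factors of ∂_2 are all 1, so H_1 = 0.
  H_2: rank ker ∂_2 − rank ∂_3 = (4 − 3) − 1 = 0, and the invariant factors of ∂_3 are all 1, so H_2 = 0.
  H_3: rank ker ∂_3 − rank ∂_4 = (1 − 1) − 0 = 0, and there is no ∂_4, so H_3 = 0.

Hence the Betti numbers are b_0 = 1, b_1 = 0, b_2 = 0, b_3 = 0.

b_0 = 1, b_1 = 0, b_2 = 0, b_3 = 0.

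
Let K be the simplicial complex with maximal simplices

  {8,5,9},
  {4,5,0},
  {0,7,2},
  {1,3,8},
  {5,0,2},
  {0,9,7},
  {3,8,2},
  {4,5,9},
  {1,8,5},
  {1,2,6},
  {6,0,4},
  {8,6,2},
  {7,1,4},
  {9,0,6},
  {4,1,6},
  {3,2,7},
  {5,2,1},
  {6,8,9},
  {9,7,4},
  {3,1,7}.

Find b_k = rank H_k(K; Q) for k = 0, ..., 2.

b_0 = 1, b_1 = 1, b_2 = 0.

We work with the vertex ordering 0 < 1 < 2 < 3 < 4 < 5 < 6 < 7 < 8 < 9. The simplices of K, each written with vertices in increasing order, are:

  0-simplices (10): [0], [1], [2], [3], [4], [5], [6], [7], [8], [9]
  1-simplices (30): (30 of them)
  2-simplices (20): (20 of them)

giving chain groups C_0 ≅ Z^10, C_1 ≅ Z^30, C_2 ≅ Z^20.

Boundary ∂_1: C_1 → C_0 maps an edge to its endpoints' difference, ∂[p,q] = q − p.
The 10×30 boundary matrix has rank 9 and Smith normal form diag(1,1,1,1,1,1,1,1,1).

The boundary map ∂_2: C_2 → C_1 sends each 2-simplex [p,q,r] to [q,r] − [p,r] + [p,q]. For instance
  ∂[0,2,7] = [2,7] − [0,7] + [0,2],
  ∂[5,8,9] = [8,9] − [5,9] + [5,8].
As a 30×20 matrix over Z this has rank 20, with invariant factors (1,1,1,1,1,1,1,1,1,1,1,1,1,1,1,1,1,1,1,2).

Computing H_k = (kernel of ∂_k) / (image of ∂_{k+1}):

  H_0: rank C_0 − rank ∂_1 = 10 − 9 = 1, and the invariant factors of ∂_1 are all 1, so H_0 ≅ Z.
  H_1: rank ker ∂_1 − rank ∂_2 = (30 − 9) − 20 = 1, and ∂_2 has invariant factor 2 > 1, so H_1 ≅ Z ⊕ Z/2.
  H_2: rank ker ∂_2 − rank ∂_3 = (20 − 20) − 0 = 0, and there is no ∂_3, so H_2 ≅ 0.

Hence the Betti numbers are b_0 = 1, b_1 = 1, b_2 = 0.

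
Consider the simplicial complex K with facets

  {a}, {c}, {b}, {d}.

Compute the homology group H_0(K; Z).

H_0 ≅ Z^4.

We work with the vertex ordering a < b < c < d. The simplices of K, each written with vertices in increasing order, are:

  0-simplices (4): a, b, c, d

so the chain groups are C_0 ≅ Z^4.

From H_k ≅ ker(∂_k) / im(∂_{k+1}) we obtain:

  H_0: rank C_0 − rank ∂_1 = 4 − 0 = 4, and there is no ∂_1, so H_0 ≅ Z^4.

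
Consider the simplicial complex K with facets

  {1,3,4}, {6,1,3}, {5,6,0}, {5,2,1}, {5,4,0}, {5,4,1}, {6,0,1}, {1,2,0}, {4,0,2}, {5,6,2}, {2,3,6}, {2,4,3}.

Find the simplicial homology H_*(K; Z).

We work with the vertex ordering 0 < 1 < 2 < 3 < 4 < 5 < 6. The simplices of K, each written with vertices in increasing order, are:

  0-simplices (7): [0], [1], [2], [3], [4], [5], [6]
  1-simplices (18): [0,1], [0,2], [0,4], [0,5], [0,6], [1,2], [1,3], [1,4], [1,5], [1,6], [2,3], [2,4], [2,5], [2,6], [3,4], [3,6], [4,5], [5,6]
  2-simplices (12): [0,1,2], [0,1,6], [0,2,4], [0,4,5], [0,5,6], [1,2,5], [1,3,4], [1,3,6], [1,4,5], [2,3,4], [2,3,6], [2,5,6]

giving chain groups C_0 ≅ Z^7, C_1 ≅ Z^18, C_2 ≅ Z^12.

The boundary map ∂_1: C_1 → C_0 maps an edge to its endpoints' difference, ∂[p,q] = q − p.
The resulting 7×18 matrix has rank 6, and its Smith normal form has invariant factors (1,1,1,1,1,1).

∂_2: C_2 → C_1 maps a triangle to the signed sum of its edges. For instance
  ∂[0,4,5] = [4,5] − [0,5] + [0,4],
  ∂[2,3,4] = [3,4] − [2,4] + [2,3].
The resulting 18×12 matrix has rank 12, and its Smith normal form has invariant factors (1,1,1,1,1,1,1,1,1,1,1,2).

From H_k ≅ ker(∂_k) / im(∂_{k+1}) we obtain:

  H_0: rank C_0 − rank ∂_1 = 7 − 6 = 1, and the invariant factors of ∂_1 are all 1, so H_0 = Z.
  H_1: rank ker ∂_1 − rank ∂_2 = (18 − 6) − 12 = 0, and ∂_2 has invariant factor 2 > 1, so H_1 = Z/2.
  H_2: rank ker ∂_2 − rank ∂_3 = (12 − 12) − 0 = 0, and there is no ∂_3, so H_2 = 0.

As a check, the Euler characteristic is 7 − 18 + 12 = 1, which agrees with 1 − 0 + 0 = 1.

H_0 = Z,  H_1 = Z/2,  H_2 = 0.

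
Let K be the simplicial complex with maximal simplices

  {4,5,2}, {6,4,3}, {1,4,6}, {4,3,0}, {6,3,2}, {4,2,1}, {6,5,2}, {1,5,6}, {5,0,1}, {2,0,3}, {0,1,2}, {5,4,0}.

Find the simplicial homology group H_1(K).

Fix the vertex order 0 < 1 < 2 < 3 < 4 < 5 < 6 and write every simplex with vertices in increasing order. Then dim K = 2 and the simplices of K are:

  0-simplices (7): [0], [1], [2], [3], [4], [5], [6]
  1-simplices (18): [0,1], [0,2], [0,3], [0,4], [0,5], [1,2], [1,4], [1,5], [1,6], [2,3], [2,4], [2,5], [2,6], [3,4], [3,6], [4,5], [4,6], [5,6]
  2-simplices (12): [0,1,2], [0,1,5], [0,2,3], [0,3,4], [0,4,5], [1,2,4], [1,4,6], [1,5,6], [2,3,6], [2,4,5], [2,5,6], [3,4,6]

so the chain groups are C_0 ≅ Z^7, C_1 ≅ Z^18, C_2 ≅ Z^12.

∂_1: C_1 → C_0 sends each edge [p,q] (with p < q) to q − p.
This gives a 7×18 integer matrix of rank 6; reducing to Smith normal form yields diagonal entries (1,1,1,1,1,1).

The boundary map ∂_2: C_2 → C_1 sends each 2-simplex [p,q,r] to [q,r] − [p,r] + [p,q]. For instance
  ∂[2,3,6] = [3,6] − [2,6] + [2,3],
  ∂[0,4,5] = [4,5] − [0,5] + [0,4].
This gives a 18×12 integer matrix of rank 12; reducing to Smith normal form yields diagonal entries (1,1,1,1,1,1,1,1,1,1,1,2).

Now H_k = ker ∂_k / im ∂_{k+1}, so:

  H_1: rank ker ∂_1 − rank ∂_2 = (18 − 6) − 12 = 0, and ∂_2 has invariant factor 2 > 1, so H_1 ≅ Z_2.

H_1 = Z_2.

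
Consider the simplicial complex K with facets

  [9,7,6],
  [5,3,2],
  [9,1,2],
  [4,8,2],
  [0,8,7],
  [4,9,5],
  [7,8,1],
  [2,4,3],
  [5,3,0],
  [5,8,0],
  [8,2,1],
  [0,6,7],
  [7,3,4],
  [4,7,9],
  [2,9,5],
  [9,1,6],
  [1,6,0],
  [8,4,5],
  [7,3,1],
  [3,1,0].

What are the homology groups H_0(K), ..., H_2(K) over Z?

H_0 = Z,  H_1 = Z ⊕ Z/2Z,  H_2 = 0.

Fix the vertex order 0 < 1 < 2 < 3 < 4 < 5 < 6 < 7 < 8 < 9 and write every simplex with vertices in increasing order. Then dim K = 2 and the simplices of K are:

  0-simplices (10): [0], [1], [2], [3], [4], [5], [6], [7], [8], [9]
  1-simplices (30): (30 of them)
  2-simplices (20): (20 of them)

so the chain groups are C_0 ≅ Z^10, C_1 ≅ Z^30, C_2 ≅ Z^20.

∂_1: C_1 → C_0 is given by ∂[p,q] = [q] − [p]. For instance
  ∂[5,9] = [9] − [5].
The resulting 10×30 matrix has rank 9, and its Smith normal form has invariant factors (1,1,1,1,1,1,1,1,1).

Boundary ∂_2: C_2 → C_1 acts by ∂[p,q,r] = [q,r] − [p,r] + [p,q]. For instance
  ∂[2,3,4] = [3,4] − [2,4] + [2,3],
  ∂[1,7,8] = [7,8] − [1,8] + [1,7].
This gives a 30×20 integer matrix of rank 20; reducing to Smith normal form yields diagonal entries (1,1,1,1,1,1,1,1,1,1,1,1,1,1,1,1,1,1,1,2).

Now H_k = ker ∂_k / im ∂_{k+1}, so:

  H_0: rank C_0 − rank ∂_1 = 10 − 9 = 1, and the invariant factors of ∂_1 are all 1, so H_0 = Z.
  H_1: rank ker ∂_1 − rank ∂_2 = (30 − 9) − 20 = 1, and ∂_2 has invariant factor 2 > 1, so H_1 = Z ⊕ Z/2Z.
  H_2: rank ker ∂_2 − rank ∂_3 = (20 − 20) − 0 = 0, and there is no ∂_3, so H_2 = 0.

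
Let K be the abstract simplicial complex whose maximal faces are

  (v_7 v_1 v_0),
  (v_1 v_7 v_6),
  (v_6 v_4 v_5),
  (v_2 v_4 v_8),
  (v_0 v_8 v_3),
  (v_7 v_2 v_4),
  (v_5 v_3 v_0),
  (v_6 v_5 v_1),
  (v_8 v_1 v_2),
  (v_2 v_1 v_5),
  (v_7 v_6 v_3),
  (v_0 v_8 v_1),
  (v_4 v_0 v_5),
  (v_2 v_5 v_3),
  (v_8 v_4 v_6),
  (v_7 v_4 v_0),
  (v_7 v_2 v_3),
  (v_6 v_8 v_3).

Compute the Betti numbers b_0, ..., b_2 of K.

Take the total order v_0 < v_1 < v_2 < v_3 < v_4 < v_5 < v_6 < v_7 < v_8 on the vertex set. Then K (dimension 2) consists of the simplices:

  0-simplices (9): [v_0], [v_1], [v_2], [v_3], [v_4], [v_5], [v_6], [v_7], [v_8]
  1-simplices (27): (27 of them)
  2-simplices (18): (18 of them)

Hence C_0 ≅ Z^9, C_1 ≅ Z^27, C_2 ≅ Z^18.

The boundary map ∂_1: C_1 → C_0 is given by ∂[p,q] = [q] − [p]. For instance
  ∂[v_6,v_7] = [v_7] − [v_6].
The 9×27 boundary matrix has rank 8 and Smith normal form diag(1,1,1,1,1,1,1,1).

∂_2: C_2 → C_1 acts by ∂[p,q,r] = [q,r] − [p,r] + [p,q]. For instance
  ∂[v_1,v_2,v_5] = [v_2,v_5] − [v_1,v_5] + [v_1,v_2],
  ∂[v_0,v_3,v_5] = [v_3,v_5] − [v_0,v_5] + [v_0,v_3].
This gives a 27×18 integer matrix of rank 17; reducing to Smith normal form yields diagonal entries (1,1,1,1,1,1,1,1,1,1,1,1,1,1,1,1,1).

Computing H_k = (kernel of ∂_k) / (image of ∂_{k+1}):

  H_0: rank C_0 − rank ∂_1 = 9 − 8 = 1, and the invariant factors of ∂_1 are all 1, so H_0 ≅ Z.
  H_1: rank ker ∂_1 − rank ∂_2 = (27 − 8) − 17 = 2, and the invariant factors of ∂_2 are all 1, so H_1 ≅ Z^2.
  H_2: rank ker ∂_2 − rank ∂_3 = (18 − 17) − 0 = 1, and there is no ∂_3, so H_2 ≅ Z.

As a check, the Euler characteristic is 9 − 27 + 18 = 0, which agrees with 1 − 2 + 1 = 0.
(K is a triangulation of the torus T^2.)

Hence the Betti numbers are b_0 = 1, b_1 = 2, b_2 = 1.

b_0 = 1, b_1 = 2, b_2 = 1.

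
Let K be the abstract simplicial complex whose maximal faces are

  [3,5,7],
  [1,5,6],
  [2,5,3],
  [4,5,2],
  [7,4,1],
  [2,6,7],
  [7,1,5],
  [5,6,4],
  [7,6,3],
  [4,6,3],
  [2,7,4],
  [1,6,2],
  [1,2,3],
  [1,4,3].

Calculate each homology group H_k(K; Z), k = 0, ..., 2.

Take the total order 1 < 2 < 3 < 4 < 5 < 6 < 7 on the vertex set. Then K (dimension 2) consists of the simplices:

  0-simplices (7): [1], [2], [3], [4], [5], [6], [7]
  1-simplices (21): [1,2], [1,3], [1,4], [1,5], [1,6], [1,7], [2,3], [2,4], [2,5], [2,6], [2,7], [3,4], [3,5], [3,6], [3,7], [4,5], [4,6], [4,7], [5,6], [5,7], [6,7]
  2-simplices (14): [1,2,3], [1,2,6], [1,3,4], [1,4,7], [1,5,6], [1,5,7], [2,3,5], [2,4,5], [2,4,7], [2,6,7], [3,4,6], [3,5,7], [3,6,7], [4,5,6]

giving chain groups C_0 ≅ Z^7, C_1 ≅ Z^21, C_2 ≅ Z^14.

∂_1: C_1 → C_0 is given by ∂[p,q] = [q] − [p].
The resulting 7×21 matrix has rank 6, and its Smith normal form has invariant factors (1,1,1,1,1,1).

∂_2: C_2 → C_1 acts by ∂[p,q,r] = [q,r] − [p,r] + [p,q]. For instance
  ∂[1,3,4] = [3,4] − [1,4] + [1,3],
  ∂[1,2,3] = [2,3] − [1,3] + [1,2].
As a 21×14 matrix over Z this has rank 13, with invariant factors (1,1,1,1,1,1,1,1,1,1,1,1,1).

From H_k ≅ ker(∂_k) / im(∂_{k+1}) we obtain:

  H_0: rank C_0 − rank ∂_1 = 7 − 6 = 1, and the invariant factors of ∂_1 are all 1, so H_0 = Z.
  H_1: rank ker ∂_1 − rank ∂_2 = (21 − 6) − 13 = 2, and the invariant factors of ∂_2 are all 1, so H_1 = Z^2.
  H_2: rank ker ∂_2 − rank ∂_3 = (14 − 13) − 0 = 1, and there is no ∂_3, so H_2 = Z.

H_0 ≅ Z,  H_1 ≅ Z^2,  H_2 ≅ Z.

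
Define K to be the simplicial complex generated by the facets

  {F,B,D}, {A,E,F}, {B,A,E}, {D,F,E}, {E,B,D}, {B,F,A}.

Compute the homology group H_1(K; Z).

H_1 ≅ 0.

We work with the vertex ordering A < B < D < E < F. The simplices of K, each written with vertices in increasing order, are:

  0-simplices (5): A, B, D, E, F
  1-simplices (9): AB, AE, AF, BD, BE, BF, DE, DF, EF
  2-simplices (6): ABE, ABF, AEF, BDE, BDF, DEF

giving chain groups C_0 ≅ Z^5, C_1 ≅ Z^9, C_2 ≅ Z^6.

∂_1: C_1 → C_0 sends each edge [p,q] (with p < q) to q − p.
The resulting 5×9 matrix has rank 4, and its Smith normal form has invariant factors (1,1,1,1).

The boundary map ∂_2: C_2 → C_1 sends each 2-simplex [p,q,r] to [q,r] − [p,r] + [p,q]. For instance
  ∂AEF = EF − AF + AE,
  ∂BDF = DF − BF + BD.
The 9×6 boundary matrix has rank 5 and Smith normal form diag(1,1,1,1,1).

Reading off H_k = ker ∂_k / im ∂_{k+1}:

  H_1: rank ker ∂_1 − rank ∂_2 = (9 − 4) − 5 = 0, and the invariant factors of ∂_2 are all 1, so H_1 = 0.

(K is a triangulation of the 2-sphere S^2.)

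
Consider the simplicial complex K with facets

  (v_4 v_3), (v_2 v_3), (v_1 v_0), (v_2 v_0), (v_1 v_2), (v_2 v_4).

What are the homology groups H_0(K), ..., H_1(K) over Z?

H_0 ≅ Z,  H_1 ≅ Z^2.

K has 5 vertices, 6 edges.
rank ∂_0 = 0, rank ∂_1 = 4 ⇒ b_0 = 5 − 0 − 4 = 1; all invariant factors of ∂_1 are 1 so no torsion. So H_0 ≅ Z.
rank ∂_1 = 4, rank ∂_2 = 0 ⇒ b_1 = 6 − 4 − 0 = 2. So H_1 ≅ Z^2.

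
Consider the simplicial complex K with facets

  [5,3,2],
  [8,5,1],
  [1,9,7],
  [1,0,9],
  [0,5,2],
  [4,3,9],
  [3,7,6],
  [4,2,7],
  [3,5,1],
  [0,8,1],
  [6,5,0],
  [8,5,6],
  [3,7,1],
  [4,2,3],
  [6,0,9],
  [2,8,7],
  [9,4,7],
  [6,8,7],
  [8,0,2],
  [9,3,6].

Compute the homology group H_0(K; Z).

H_0 ≅ Z.

Fix the vertex order 0 < 1 < 2 < 3 < 4 < 5 < 6 < 7 < 8 < 9 and write every simplex with vertices in increasing order. Then dim K = 2 and the simplices of K are:

  0-simplices (10): [0], [1], [2], [3], [4], [5], [6], [7], [8], [9]
  1-simplices (30): (30 of them)
  2-simplices (20): (20 of them)

giving chain groups C_0 ≅ Z^10, C_1 ≅ Z^30, C_2 ≅ Z^20.

Boundary ∂_1: C_1 → C_0 maps an edge to its endpoints' difference, ∂[p,q] = q − p. For instance
  ∂[2,7] = [7] − [2].
This gives a 10×30 integer matrix of rank 9; reducing to Smith normal form yields diagonal entries (1,1,1,1,1,1,1,1,1).

The boundary map ∂_2: C_2 → C_1 maps a triangle to the signed sum of its edges. For instance
  ∂[2,7,8] = [7,8] − [2,8] + [2,7],
  ∂[0,6,9] = [6,9] − [0,9] + [0,6].
As a 30×20 matrix over Z this has rank 20, with invariant factors (1,1,1,1,1,1,1,1,1,1,1,1,1,1,1,1,1,1,1,2).

Reading off H_k = ker ∂_k / im ∂_{k+1}:

  H_0: rank C_0 − rank ∂_1 = 10 − 9 = 1, and the invariant factors of ∂_1 are all 1, so H_0 ≅ Z.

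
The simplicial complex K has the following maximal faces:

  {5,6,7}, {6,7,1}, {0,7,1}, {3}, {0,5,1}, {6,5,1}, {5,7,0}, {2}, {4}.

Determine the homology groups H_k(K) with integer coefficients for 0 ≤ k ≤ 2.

H_0 = Z^4,  H_1 = 0,  H_2 = Z.

We work with the vertex ordering 0 < 1 < 2 < 3 < 4 < 5 < 6 < 7. The simplices of K, each written with vertices in increasing order, are:

  0-simplices (8): [0], [1], [2], [3], [4], [5], [6], [7]
  1-simplices (9): [0,1], [0,5], [0,7], [1,5], [1,6], [1,7], [5,6], [5,7], [6,7]
  2-simplices (6): [0,1,5], [0,1,7], [0,5,7], [1,5,6], [1,6,7], [5,6,7]

giving chain groups C_0 ≅ Z^8, C_1 ≅ Z^9, C_2 ≅ Z^6.

Boundary ∂_1: C_1 → C_0 maps an edge to its endpoints' difference, ∂[p,q] = q − p.
The resulting 8×9 matrix has rank 4, and its Smith normal form has invariant factors (1,1,1,1).

The boundary map ∂_2: C_2 → C_1 maps a triangle to the signed sum of its edges. For instance
  ∂[1,5,6] = [5,6] − [1,6] + [1,5],
  ∂[0,1,5] = [1,5] − [0,5] + [0,1].
The 9×6 boundary matrix has rank 5 and Smith normal form diag(1,1,1,1,1).

Reading off H_k = ker ∂_k / im ∂_{k+1}:

  H_0: rank C_0 − rank ∂_1 = 8 − 4 = 4, and the invariant factors of ∂_1 are all 1, so H_0 = Z^4.
  H_1: rank ker ∂_1 − rank ∂_2 = (9 − 4) − 5 = 0, and the invariant factors of ∂_2 are all 1, so H_1 = 0.
  H_2: rank ker ∂_2 − rank ∂_3 = (6 − 5) − 0 = 1, and there is no ∂_3, so H_2 = Z.

(K is a triangulation of the disjoint union of the 2-sphere S^2 and a set of 3 points.)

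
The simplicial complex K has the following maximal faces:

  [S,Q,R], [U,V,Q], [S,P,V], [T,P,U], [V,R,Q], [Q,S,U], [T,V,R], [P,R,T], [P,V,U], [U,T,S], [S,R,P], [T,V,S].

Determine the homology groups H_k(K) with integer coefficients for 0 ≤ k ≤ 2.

Order the vertices as P < Q < R < S < T < U < V. Listing each simplex with vertices in this order, K has dimension 2 with simplices:

  0-simplices (7): P, Q, R, S, T, U, V
  1-simplices (18): PR, PS, PT, PU, PV, QR, QS, QU, QV, RS, RT, RV, ST, SU, SV, TU, TV, UV
  2-simplices (12): PRS, PRT, PSV, PTU, PUV, QRS, QRV, QSU, QUV, RTV, STU, STV

giving chain groups C_0 ≅ Z^7, C_1 ≅ Z^18, C_2 ≅ Z^12.

The boundary map ∂_1: C_1 → C_0 maps an edge to its endpoints' difference, ∂[p,q] = q − p. For instance
  ∂PT = T − P.
The resulting 7×18 matrix has rank 6, and its Smith normal form has invariant factors (1,1,1,1,1,1).

∂_2: C_2 → C_1 acts by ∂[p,q,r] = [q,r] − [p,r] + [p,q]. For instance
  ∂QRS = RS − QS + QR,
  ∂PRS = RS − PS + PR.
As a 18×12 matrix over Z this has rank 12, with invariant factors (1,1,1,1,1,1,1,1,1,1,1,2).

Reading off H_k = ker ∂_k / im ∂_{k+1}:

  H_0: rank C_0 − rank ∂_1 = 7 − 6 = 1, and the invariant factors of ∂_1 are all 1, so H_0 ≅ Z.
  H_1: rank ker ∂_1 − rank ∂_2 = (18 − 6) − 12 = 0, and ∂_2 has invariant factor 2 > 1, so H_1 ≅ Z/2.
  H_2: rank ker ∂_2 − rank ∂_3 = (12 − 12) − 0 = 0, and there is no ∂_3, so H_2 ≅ 0.

H_0 ≅ Z,  H_1 ≅ Z/2,  H_2 = 0.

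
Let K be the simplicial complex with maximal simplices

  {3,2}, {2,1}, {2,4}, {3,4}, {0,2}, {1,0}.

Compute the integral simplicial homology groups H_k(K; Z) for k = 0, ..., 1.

H_0 ≅ Z,  H_1 ≅ Z^2.

We work with the vertex ordering 0 < 1 < 2 < 3 < 4. The simplices of K, each written with vertices in increasing order, are:

  0-simplices (5): [0], [1], [2], [3], [4]
  1-simplices (6): [0,1], [0,2], [1,2], [2,3], [2,4], [3,4]

Hence C_0 ≅ Z^5, C_1 ≅ Z^6.

∂_1: C_1 → C_0 sends each edge [p,q] (with p < q) to q − p. For instance
  ∂[2,3] = [3] − [2].
The resulting 5×6 matrix has rank 4, and its Smith normal form has invariant factors (1,1,1,1).

From H_k ≅ ker(∂_k) / im(∂_{k+1}) we obtain:

  H_0: rank C_0 − rank ∂_1 = 5 − 4 = 1, and the invariant factors of ∂_1 are all 1, so H_0 = Z.
  H_1: rank ker ∂_1 − rank ∂_2 = (6 − 4) − 0 = 2, and there is no ∂_2, so H_1 = Z^2.

As a check, the Euler characteristic is 5 − 6 = -1, which agrees with 1 − 2 = -1.
(K is a triangulation of a wedge of 2 circles.)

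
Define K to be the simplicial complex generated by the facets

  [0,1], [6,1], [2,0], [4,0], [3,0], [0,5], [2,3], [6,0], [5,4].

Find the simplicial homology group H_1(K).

Order the vertices as 0 < 1 < 2 < 3 < 4 < 5 < 6. Listing each simplex with vertices in this order, K has dimension 1 with simplices:

  0-simplices (7): [0], [1], [2], [3], [4], [5], [6]
  1-simplices (9): [0,1], [0,2], [0,3], [0,4], [0,5], [0,6], [1,6], [2,3], [4,5]

giving chain groups C_0 ≅ Z^7, C_1 ≅ Z^9.

Boundary ∂_1: C_1 → C_0 maps an edge to its endpoints' difference, ∂[p,q] = q − p.
The 7×9 boundary matrix has rank 6 and Smith normal form diag(1,1,1,1,1,1).

Reading off H_k = ker ∂_k / im ∂_{k+1}:

  H_1: rank ker ∂_1 − rank ∂_2 = (9 − 6) − 0 = 3, and there is no ∂_2, so H_1 = Z^3.

(K is a triangulation of a wedge of 3 circles.)

H_1 = Z^3.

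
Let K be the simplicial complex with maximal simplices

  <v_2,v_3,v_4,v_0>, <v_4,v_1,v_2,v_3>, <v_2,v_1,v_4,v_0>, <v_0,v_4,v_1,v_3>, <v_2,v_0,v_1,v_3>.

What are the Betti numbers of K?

b_0 = 1, b_1 = 0, b_2 = 0, b_3 = 1.

K has 5 vertices, 10 edges, 10 triangles, 5 3-simplices.
rank ∂_0 = 0, rank ∂_1 = 4 ⇒ b_0 = 5 − 0 − 4 = 1; all invariant factors of ∂_1 are 1 so no torsion. So H_0 = Z.
rank ∂_1 = 4, rank ∂_2 = 6 ⇒ b_1 = 10 − 4 − 6 = 0; all invariant factors of ∂_2 are 1 so no torsion. So H_1 = 0.
rank ∂_2 = 6, rank ∂_3 = 4 ⇒ b_2 = 10 − 6 − 4 = 0; all invariant factors of ∂_3 are 1 so no torsion. So H_2 = 0.
rank ∂_3 = 4, rank ∂_4 = 0 ⇒ b_3 = 5 − 4 − 0 = 1. So H_3 = Z.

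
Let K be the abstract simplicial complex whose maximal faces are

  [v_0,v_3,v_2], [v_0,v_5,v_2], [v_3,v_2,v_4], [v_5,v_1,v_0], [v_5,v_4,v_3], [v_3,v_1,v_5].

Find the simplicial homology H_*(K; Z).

K has 6 vertices, 12 edges, 6 triangles.
rank ∂_0 = 0, rank ∂_1 = 5 ⇒ b_0 = 6 − 0 − 5 = 1; all invariant factors of ∂_1 are 1 so no torsion. So H_0 = Z.
rank ∂_1 = 5, rank ∂_2 = 6 ⇒ b_1 = 12 − 5 − 6 = 1; all invariant factors of ∂_2 are 1 so no torsion. So H_1 = Z.
rank ∂_2 = 6, rank ∂_3 = 0 ⇒ b_2 = 6 − 6 − 0 = 0. So H_2 = 0.

H_0 ≅ Z,  H_1 ≅ Z,  H_2 = 0.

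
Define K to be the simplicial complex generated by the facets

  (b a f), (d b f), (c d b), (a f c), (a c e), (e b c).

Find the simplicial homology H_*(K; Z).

Fix the vertex order a < b < c < d < e < f and write every simplex with vertices in increasing order. Then dim K = 2 and the simplices of K are:

  0-simplices (6): a, b, c, d, e, f
  1-simplices (12): ab, ac, ae, af, bc, bd, be, bf, cd, ce, cf, df
  2-simplices (6): abf, ace, acf, bcd, bce, bdf

Hence C_0 ≅ Z^6, C_1 ≅ Z^12, C_2 ≅ Z^6.

∂_1: C_1 → C_0 sends each edge [p,q] (with p < q) to q − p.
The resulting 6×12 matrix has rank 5, and its Smith normal form has invariant factors (1,1,1,1,1).

∂_2: C_2 → C_1 sends each 2-simplex [p,q,r] to [q,r] − [p,r] + [p,q]. For instance
  ∂ace = ce − ae + ac,
  ∂bdf = df − bf + bd.
The resulting 12×6 matrix has rank 6, and its Smith normal form has invariant factors (1,1,1,1,1,1).

Now H_k = ker ∂_k / im ∂_{k+1}, so:

  H_0: rank C_0 − rank ∂_1 = 6 − 5 = 1, and the invariant factors of ∂_1 are all 1, so H_0 ≅ Z.
  H_1: rank ker ∂_1 − rank ∂_2 = (12 − 5) − 6 = 1, and the invariant factors of ∂_2 are all 1, so H_1 ≅ Z.
  H_2: rank ker ∂_2 − rank ∂_3 = (6 − 6) − 0 = 0, and there is no ∂_3, so H_2 ≅ 0.

H_0 ≅ Z,  H_1 ≅ Z,  H_2 = 0.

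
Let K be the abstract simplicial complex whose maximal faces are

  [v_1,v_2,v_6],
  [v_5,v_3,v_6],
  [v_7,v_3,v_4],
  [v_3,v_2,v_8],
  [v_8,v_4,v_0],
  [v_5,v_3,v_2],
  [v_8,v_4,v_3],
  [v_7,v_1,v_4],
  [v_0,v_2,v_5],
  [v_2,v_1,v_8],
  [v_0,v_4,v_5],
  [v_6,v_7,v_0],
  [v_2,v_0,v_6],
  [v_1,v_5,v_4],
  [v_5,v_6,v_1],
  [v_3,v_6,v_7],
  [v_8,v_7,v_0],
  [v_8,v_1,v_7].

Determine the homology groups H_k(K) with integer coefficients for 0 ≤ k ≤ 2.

Fix the vertex order v_0 < v_1 < v_2 < v_3 < v_4 < v_5 < v_6 < v_7 < v_8 and write every simplex with vertices in increasing order. Then dim K = 2 and the simplices of K are:

  0-simplices (9): [v_0], [v_1], [v_2], [v_3], [v_4], [v_5], [v_6], [v_7], [v_8]
  1-simplices (27): (27 of them)
  2-simplices (18): (18 of them)

so the chain groups are C_0 ≅ Z^9, C_1 ≅ Z^27, C_2 ≅ Z^18.

Boundary ∂_1: C_1 → C_0 is given by ∂[p,q] = [q] − [p].
This gives a 9×27 integer matrix of rank 8; reducing to Smith normal form yields diagonal entries (1,1,1,1,1,1,1,1).

Boundary ∂_2: C_2 → C_1 acts by ∂[p,q,r] = [q,r] − [p,r] + [p,q]. For instance
  ∂[v_3,v_5,v_6] = [v_5,v_6] − [v_3,v_6] + [v_3,v_5],
  ∂[v_0,v_2,v_6] = [v_2,v_6] − [v_0,v_6] + [v_0,v_2].
The 27×18 boundary matrix has rank 18 and Smith normal form diag(1,1,1,1,1,1,1,1,1,1,1,1,1,1,1,1,1,2).

Now H_k = ker ∂_k / im ∂_{k+1}, so:

  H_0: rank C_0 − rank ∂_1 = 9 − 8 = 1, and the invariant factors of ∂_1 are all 1, so H_0 = Z.
  H_1: rank ker ∂_1 − rank ∂_2 = (27 − 8) − 18 = 1, and ∂_2 has invariant factor 2 > 1, so H_1 = Z ⊕ Z/2Z.
  H_2: rank ker ∂_2 − rank ∂_3 = (18 − 18) − 0 = 0, and there is no ∂_3, so H_2 = 0.

H_0 = Z,  H_1 = Z ⊕ Z/2Z,  H_2 = 0.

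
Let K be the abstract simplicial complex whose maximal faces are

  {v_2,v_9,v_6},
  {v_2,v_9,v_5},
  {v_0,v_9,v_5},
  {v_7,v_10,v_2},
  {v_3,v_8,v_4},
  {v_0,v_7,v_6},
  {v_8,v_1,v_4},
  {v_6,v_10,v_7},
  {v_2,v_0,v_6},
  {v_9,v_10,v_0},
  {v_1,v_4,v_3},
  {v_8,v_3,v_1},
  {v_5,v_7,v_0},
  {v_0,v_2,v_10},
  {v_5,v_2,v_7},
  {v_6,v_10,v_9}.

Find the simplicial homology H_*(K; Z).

H_0 ≅ Z^2,  H_1 ≅ Z_2,  H_2 ≅ Z.

Take the total order v_0 < v_1 < v_2 < v_3 < v_4 < v_5 < v_6 < v_7 < v_8 < v_9 < v_10 on the vertex set. Then K (dimension 2) consists of the simplices:

  0-simplices (11): [v_0], [v_1], [v_2], [v_3], [v_4], [v_5], [v_6], [v_7], [v_8], [v_9], [v_10]
  1-simplices (24): (24 of them)
  2-simplices (16): (16 of them)

giving chain groups C_0 ≅ Z^11, C_1 ≅ Z^24, C_2 ≅ Z^16.

The boundary map ∂_1: C_1 → C_0 maps an edge to its endpoints' difference, ∂[p,q] = q − p. For instance
  ∂[v_0,v_10] = [v_10] − [v_0].
This gives a 11×24 integer matrix of rank 9; reducing to Smith normal form yields diagonal entries (1,1,1,1,1,1,1,1,1).

Boundary ∂_2: C_2 → C_1 maps a triangle to the signed sum of its edges. For instance
  ∂[v_6,v_9,v_10] = [v_9,v_10] − [v_6,v_10] + [v_6,v_9],
  ∂[v_6,v_7,v_10] = [v_7,v_10] − [v_6,v_10] + [v_6,v_7].
As a 24×16 matrix over Z this has rank 15, with invariant factors (1,1,1,1,1,1,1,1,1,1,1,1,1,1,2).

Reading off H_k = ker ∂_k / im ∂_{k+1}:

  H_0: rank C_0 − rank ∂_1 = 11 − 9 = 2, and the invariant factors of ∂_1 are all 1, so H_0 = Z^2.
  H_1: rank ker ∂_1 − rank ∂_2 = (24 − 9) − 15 = 0, and ∂_2 has invariant factor 2 > 1, so H_1 = Z_2.
  H_2: rank ker ∂_2 − rank ∂_3 = (16 − 15) − 0 = 1, and there is no ∂_3, so H_2 = Z.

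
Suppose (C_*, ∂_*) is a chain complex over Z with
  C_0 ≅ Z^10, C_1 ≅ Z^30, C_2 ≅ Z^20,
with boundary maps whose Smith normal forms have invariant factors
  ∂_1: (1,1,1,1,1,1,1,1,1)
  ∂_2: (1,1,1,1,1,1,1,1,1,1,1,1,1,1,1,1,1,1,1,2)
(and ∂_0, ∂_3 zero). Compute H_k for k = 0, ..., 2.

H_0: b_0 = 10 − 0 − 9 = 1; torsion from ∂_1 factors > 1: none. So H_0 = Z.
H_1: b_1 = 30 − 9 − 20 = 1; torsion from ∂_2 factors > 1: [2]. So H_1 = Z ⊕ Z/2.
H_2: b_2 = 20 − 20 − 0 = 0; torsion from ∂_3 factors > 1: none. So H_2 = 0.

H_0 = Z,  H_1 = Z ⊕ Z/2,  H_2 = 0.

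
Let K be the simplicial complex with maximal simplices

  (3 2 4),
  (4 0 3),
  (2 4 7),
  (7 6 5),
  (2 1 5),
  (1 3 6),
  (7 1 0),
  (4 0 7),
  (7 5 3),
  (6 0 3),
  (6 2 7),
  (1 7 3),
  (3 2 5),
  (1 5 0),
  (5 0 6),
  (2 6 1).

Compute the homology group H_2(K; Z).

H_2 ≅ Z.

Order the vertices as 0 < 1 < 2 < 3 < 4 < 5 < 6 < 7. Listing each simplex with vertices in this order, K has dimension 2 with simplices:

  0-simplices (8): [0], [1], [2], [3], [4], [5], [6], [7]
  1-simplices (24): (24 of them)
  2-simplices (16): [0,1,5], [0,1,7], [0,3,4], [0,3,6], [0,4,7], [0,5,6], [1,2,5], [1,2,6], [1,3,6], [1,3,7], [2,3,4], [2,3,5], [2,4,7], [2,6,7], [3,5,7], [5,6,7]

so the chain groups are C_0 ≅ Z^8, C_1 ≅ Z^24, C_2 ≅ Z^16.

∂_1: C_1 → C_0 sends each edge [p,q] (with p < q) to q − p. For instance
  ∂[2,6] = [6] − [2].
This gives a 8×24 integer matrix of rank 7; reducing to Smith normal form yields diagonal entries (1,1,1,1,1,1,1).

The boundary map ∂_2: C_2 → C_1 acts by ∂[p,q,r] = [q,r] − [p,r] + [p,q]. For instance
  ∂[3,5,7] = [5,7] − [3,7] + [3,5],
  ∂[1,2,5] = [2,5] − [1,5] + [1,2].
The resulting 24×16 matrix has rank 15, and its Smith normal form has invariant factors (1,1,1,1,1,1,1,1,1,1,1,1,1,1,1).

Computing H_k = (kernel of ∂_k) / (image of ∂_{k+1}):

  H_2: rank ker ∂_2 − rank ∂_3 = (16 − 15) − 0 = 1, and there is no ∂_3, so H_2 ≅ Z.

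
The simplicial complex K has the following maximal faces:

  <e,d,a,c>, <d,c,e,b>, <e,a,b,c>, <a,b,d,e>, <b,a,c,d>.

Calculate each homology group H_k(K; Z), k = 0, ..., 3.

Fix the vertex order a < b < c < d < e and write every simplex with vertices in increasing order. Then dim K = 3 and the simplices of K are:

  0-simplices (5): a, b, c, d, e
  1-simplices (10): ab, ac, ad, ae, bc, bd, be, cd, ce, de
  2-simplices (10): abc, abd, abe, acd, ace, ade, bcd, bce, bde, cde
  3-simplices (5): abcd, abce, abde, acde, bcde

Hence C_0 ≅ Z^5, C_1 ≅ Z^10, C_2 ≅ Z^10, C_3 ≅ Z^5.

Boundary ∂_1: C_1 → C_0 is given by ∂[p,q] = [q] − [p]. For instance
  ∂ce = e − c.
The 5×10 boundary matrix has rank 4 and Smith normal form diag(1,1,1,1).

Boundary ∂_2: C_2 → C_1 sends each 2-simplex [p,q,r] to [q,r] − [p,r] + [p,q]. For instance
  ∂bce = ce − be + bc,
  ∂abe = be − ae + ab.
As a 10×10 matrix over Z this has rank 6, with invariant factors (1,1,1,1,1,1).

The boundary map ∂_3: C_3 → C_2 sends each 3-simplex σ to the alternating sum Σ_i (−1)^i (σ with its i-th vertex removed). For instance
  ∂abde = bde − ade + abe − abd,
  ∂acde = cde − ade + ace − acd.
The resulting 10×5 matrix has rank 4, and its Smith normal form has invariant factors (1,1,1,1).

Reading off H_k = ker ∂_k / im ∂_{k+1}:

  H_0: rank C_0 − rank ∂_1 = 5 − 4 = 1, and the invariant factors of ∂_1 are all 1, so H_0 ≅ Z.
  H_1: rank ker ∂_1 − rank ∂_2 = (10 − 4) − 6 = 0, and the invariant factors of ∂_2 are all 1, so H_1 ≅ 0.
  H_2: rank ker ∂_2 − rank ∂_3 = (10 − 6) − 4 = 0, and the invariant factors of ∂_3 are all 1, so H_2 ≅ 0.
  H_3: rank ker ∂_3 − rank ∂_4 = (5 − 4) − 0 = 1, and there is no ∂_4, so H_3 ≅ Z.

H_0 = Z,  H_1 = 0,  H_2 = 0,  H_3 = Z.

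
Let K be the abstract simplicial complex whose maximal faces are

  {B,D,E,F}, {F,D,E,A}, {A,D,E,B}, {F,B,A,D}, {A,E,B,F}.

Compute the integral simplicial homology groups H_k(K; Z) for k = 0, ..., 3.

H_0 ≅ Z,  H_1 = 0,  H_2 = 0,  H_3 ≅ Z.

Order the vertices as A < B < D < E < F. Listing each simplex with vertices in this order, K has dimension 3 with simplices:

  0-simplices (5): A, B, D, E, F
  1-simplices (10): AB, AD, AE, AF, BD, BE, BF, DE, DF, EF
  2-simplices (10): ABD, ABE, ABF, ADE, ADF, AEF, BDE, BDF, BEF, DEF
  3-simplices (5): ABDE, ABDF, ABEF, ADEF, BDEF

Hence C_0 ≅ Z^5, C_1 ≅ Z^10, C_2 ≅ Z^10, C_3 ≅ Z^5.

The boundary map ∂_1: C_1 → C_0 sends each edge [p,q] (with p < q) to q − p. For instance
  ∂AF = F − A.
The 5×10 boundary matrix has rank 4 and Smith normal form diag(1,1,1,1).

Boundary ∂_2: C_2 → C_1 sends each 2-simplex [p,q,r] to [q,r] − [p,r] + [p,q]. For instance
  ∂AEF = EF − AF + AE,
  ∂ADF = DF − AF + AD.
The resulting 10×10 matrix has rank 6, and its Smith normal form has invariant factors (1,1,1,1,1,1).

∂_3: C_3 → C_2 sends each 3-simplex σ to the alternating sum Σ_i (−1)^i (σ with its i-th vertex removed). For instance
  ∂ADEF = DEF − AEF + ADF − ADE,
  ∂BDEF = DEF − BEF + BDF − BDE.
This gives a 10×5 integer matrix of rank 4; reducing to Smith normal form yields diagonal entries (1,1,1,1).

Computing H_k = (kernel of ∂_k) / (image of ∂_{k+1}):

  H_0: rank C_0 − rank ∂_1 = 5 − 4 = 1, and the invariant factors of ∂_1 are all 1, so H_0 = Z.
  H_1: rank ker ∂_1 − rank ∂_2 = (10 − 4) − 6 = 0, and the invariant factors of ∂_2 are all 1, so H_1 = 0.
  H_2: rank ker ∂_2 − rank ∂_3 = (10 − 6) − 4 = 0, and the invariant factors of ∂_3 are all 1, so H_2 = 0.
  H_3: rank ker ∂_3 − rank ∂_4 = (5 − 4) − 0 = 1, and there is no ∂_4, so H_3 = Z.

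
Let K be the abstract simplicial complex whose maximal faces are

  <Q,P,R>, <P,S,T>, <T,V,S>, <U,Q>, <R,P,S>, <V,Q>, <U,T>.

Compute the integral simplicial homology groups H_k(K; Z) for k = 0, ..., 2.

Take the total order P < Q < R < S < T < U < V on the vertex set. Then K (dimension 2) consists of the simplices:

  0-simplices (7): P, Q, R, S, T, U, V
  1-simplices (12): PQ, PR, PS, PT, QR, QU, QV, RS, ST, SV, TU, TV
  2-simplices (4): PQR, PRS, PST, STV

Hence C_0 ≅ Z^7, C_1 ≅ Z^12, C_2 ≅ Z^4.

The boundary map ∂_1: C_1 → C_0 maps an edge to its endpoints' difference, ∂[p,q] = q − p. For instance
  ∂RS = S − R.
The resulting 7×12 matrix has rank 6, and its Smith normal form has invariant factors (1,1,1,1,1,1).

The boundary map ∂_2: C_2 → C_1 acts by ∂[p,q,r] = [q,r] − [p,r] + [p,q]. For instance
  ∂PST = ST − PT + PS,
  ∂PQR = QR − PR + PQ.
The resulting 12×4 matrix has rank 4, and its Smith normal form has invariant factors (1,1,1,1).

From H_k ≅ ker(∂_k) / im(∂_{k+1}) we obtain:

  H_0: rank C_0 − rank ∂_1 = 7 − 6 = 1, and the invariant factors of ∂_1 are all 1, so H_0 = Z.
  H_1: rank ker ∂_1 − rank ∂_2 = (12 − 6) − 4 = 2, and the invariant factors of ∂_2 are all 1, so H_1 = Z^2.
  H_2: rank ker ∂_2 − rank ∂_3 = (4 − 4) − 0 = 0, and there is no ∂_3, so H_2 = 0.

As a check, the Euler characteristic is 7 − 12 + 4 = -1, which agrees with 1 − 2 + 0 = -1.

H_0 ≅ Z,  H_1 ≅ Z^2,  H_2 = 0.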